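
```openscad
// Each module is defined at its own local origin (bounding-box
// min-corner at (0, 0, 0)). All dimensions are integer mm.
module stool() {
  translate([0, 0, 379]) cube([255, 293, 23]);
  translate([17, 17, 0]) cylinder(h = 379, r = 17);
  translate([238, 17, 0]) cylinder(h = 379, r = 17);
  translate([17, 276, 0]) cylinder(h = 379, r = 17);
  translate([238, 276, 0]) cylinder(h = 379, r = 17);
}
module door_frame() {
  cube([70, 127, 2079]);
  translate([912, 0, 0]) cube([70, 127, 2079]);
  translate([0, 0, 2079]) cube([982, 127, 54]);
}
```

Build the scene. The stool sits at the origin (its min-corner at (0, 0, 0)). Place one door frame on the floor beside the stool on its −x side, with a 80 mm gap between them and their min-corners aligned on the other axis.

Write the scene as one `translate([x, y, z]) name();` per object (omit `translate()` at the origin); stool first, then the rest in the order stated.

stool();
translate([-1062, 0, 0]) door_frame();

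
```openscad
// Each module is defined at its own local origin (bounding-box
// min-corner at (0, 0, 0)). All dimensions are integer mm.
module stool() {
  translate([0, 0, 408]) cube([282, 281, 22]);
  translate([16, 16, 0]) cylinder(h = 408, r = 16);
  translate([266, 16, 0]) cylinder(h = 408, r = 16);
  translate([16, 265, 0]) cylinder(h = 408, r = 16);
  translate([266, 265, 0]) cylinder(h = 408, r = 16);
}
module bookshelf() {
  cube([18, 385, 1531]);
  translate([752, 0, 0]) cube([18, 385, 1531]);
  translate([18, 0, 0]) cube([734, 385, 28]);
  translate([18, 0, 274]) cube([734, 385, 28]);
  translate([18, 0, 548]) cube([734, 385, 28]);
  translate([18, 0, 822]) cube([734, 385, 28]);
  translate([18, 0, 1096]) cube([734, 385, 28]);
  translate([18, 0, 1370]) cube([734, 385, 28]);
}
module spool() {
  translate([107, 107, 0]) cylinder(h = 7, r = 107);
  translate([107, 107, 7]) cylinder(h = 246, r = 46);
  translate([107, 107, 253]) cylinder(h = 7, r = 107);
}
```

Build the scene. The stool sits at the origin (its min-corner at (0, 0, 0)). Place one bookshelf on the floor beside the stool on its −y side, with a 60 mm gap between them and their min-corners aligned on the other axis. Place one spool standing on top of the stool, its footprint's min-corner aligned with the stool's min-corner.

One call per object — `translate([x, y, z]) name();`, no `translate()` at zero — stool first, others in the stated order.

stool();
translate([0, -445, 0]) bookshelf();
translate([0, 0, 430]) spool();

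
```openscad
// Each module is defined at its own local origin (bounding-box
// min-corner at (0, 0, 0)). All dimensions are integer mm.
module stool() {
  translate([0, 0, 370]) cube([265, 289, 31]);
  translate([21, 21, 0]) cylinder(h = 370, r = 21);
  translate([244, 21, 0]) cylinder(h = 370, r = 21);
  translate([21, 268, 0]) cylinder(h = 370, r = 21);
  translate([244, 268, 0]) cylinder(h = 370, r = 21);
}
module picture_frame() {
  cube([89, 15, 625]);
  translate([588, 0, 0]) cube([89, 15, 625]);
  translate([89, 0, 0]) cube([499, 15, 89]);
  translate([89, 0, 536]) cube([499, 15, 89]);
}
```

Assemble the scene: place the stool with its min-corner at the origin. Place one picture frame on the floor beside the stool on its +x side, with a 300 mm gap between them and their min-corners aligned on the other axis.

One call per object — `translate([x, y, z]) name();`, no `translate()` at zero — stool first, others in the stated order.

stool();
translate([565, 0, 0]) picture_frame();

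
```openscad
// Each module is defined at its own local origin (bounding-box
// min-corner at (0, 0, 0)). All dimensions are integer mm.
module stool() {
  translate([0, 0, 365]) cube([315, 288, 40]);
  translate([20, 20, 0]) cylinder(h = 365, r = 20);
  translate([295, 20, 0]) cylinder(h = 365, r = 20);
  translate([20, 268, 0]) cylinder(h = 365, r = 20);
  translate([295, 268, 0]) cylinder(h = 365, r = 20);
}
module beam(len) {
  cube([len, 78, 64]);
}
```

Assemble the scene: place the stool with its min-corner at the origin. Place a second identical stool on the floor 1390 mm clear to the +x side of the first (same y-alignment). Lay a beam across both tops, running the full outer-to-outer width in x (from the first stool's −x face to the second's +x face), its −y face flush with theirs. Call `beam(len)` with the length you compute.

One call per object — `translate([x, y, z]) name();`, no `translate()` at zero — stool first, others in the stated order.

stool();
translate([1705, 0, 0]) stool();
translate([0, 0, 405]) beam(2020);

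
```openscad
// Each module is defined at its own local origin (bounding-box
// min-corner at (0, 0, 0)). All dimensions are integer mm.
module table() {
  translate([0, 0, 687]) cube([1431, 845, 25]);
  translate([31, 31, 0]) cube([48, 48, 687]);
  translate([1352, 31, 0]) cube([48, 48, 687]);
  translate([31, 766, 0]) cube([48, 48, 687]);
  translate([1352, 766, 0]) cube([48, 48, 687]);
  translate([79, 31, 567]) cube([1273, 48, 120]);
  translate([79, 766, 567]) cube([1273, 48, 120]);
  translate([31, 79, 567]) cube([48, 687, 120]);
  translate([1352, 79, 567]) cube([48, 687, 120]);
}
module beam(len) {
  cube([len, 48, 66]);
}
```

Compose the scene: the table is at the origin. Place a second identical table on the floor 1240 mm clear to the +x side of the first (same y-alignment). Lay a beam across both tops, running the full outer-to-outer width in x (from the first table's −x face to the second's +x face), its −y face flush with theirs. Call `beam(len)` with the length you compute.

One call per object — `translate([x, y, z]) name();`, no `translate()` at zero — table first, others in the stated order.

table();
translate([2671, 0, 0]) table();
translate([0, 0, 712]) beam(4102);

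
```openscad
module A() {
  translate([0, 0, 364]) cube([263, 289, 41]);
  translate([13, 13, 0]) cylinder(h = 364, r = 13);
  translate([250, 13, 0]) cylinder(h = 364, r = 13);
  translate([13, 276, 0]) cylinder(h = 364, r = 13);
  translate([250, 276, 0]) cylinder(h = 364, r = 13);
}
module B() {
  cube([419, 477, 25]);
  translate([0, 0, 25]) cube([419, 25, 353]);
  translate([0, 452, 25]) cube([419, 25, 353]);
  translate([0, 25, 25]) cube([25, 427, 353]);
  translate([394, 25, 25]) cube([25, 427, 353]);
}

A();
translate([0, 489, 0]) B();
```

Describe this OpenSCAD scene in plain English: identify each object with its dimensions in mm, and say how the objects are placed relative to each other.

A is a simple wooden stool: a rectangular seat 263 mm (x) by 289 mm (y), 41 mm thick, top face at z = 405 mm, on four round legs, each 26 mm in diameter. The legs rest on z = 0, each leg's axis is inset half a diameter from the nearest pair of seat edges (so the leg's bounding box is flush with the corner).

B is an open storage box with external size 419×477×378 mm and wall thickness 25 mm (the base is also 25 mm thick). The base covers the whole footprint; the four walls stand on the base, with the y-facing walls full-width and the x-facing walls fitting between their inner faces.

The open box is on the floor beside the stool on its +y side.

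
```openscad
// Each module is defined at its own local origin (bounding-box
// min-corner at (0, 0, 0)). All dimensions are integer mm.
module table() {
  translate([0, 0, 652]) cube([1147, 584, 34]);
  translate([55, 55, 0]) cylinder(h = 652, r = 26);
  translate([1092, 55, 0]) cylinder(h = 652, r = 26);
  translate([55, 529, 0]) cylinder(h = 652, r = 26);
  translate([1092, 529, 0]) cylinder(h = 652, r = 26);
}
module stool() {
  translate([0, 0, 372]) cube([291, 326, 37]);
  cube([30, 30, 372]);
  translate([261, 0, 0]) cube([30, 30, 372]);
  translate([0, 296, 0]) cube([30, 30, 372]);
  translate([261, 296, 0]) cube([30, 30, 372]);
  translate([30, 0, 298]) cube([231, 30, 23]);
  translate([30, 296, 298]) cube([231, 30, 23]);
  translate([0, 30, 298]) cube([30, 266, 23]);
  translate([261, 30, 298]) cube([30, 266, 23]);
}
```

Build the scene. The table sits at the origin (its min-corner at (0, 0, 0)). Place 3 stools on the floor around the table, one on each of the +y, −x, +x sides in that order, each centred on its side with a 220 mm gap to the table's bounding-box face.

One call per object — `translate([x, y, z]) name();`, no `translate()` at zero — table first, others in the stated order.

table();
translate([428, 804, 0]) stool();
translate([-511, 129, 0]) stool();
translate([1367, 129, 0]) stool();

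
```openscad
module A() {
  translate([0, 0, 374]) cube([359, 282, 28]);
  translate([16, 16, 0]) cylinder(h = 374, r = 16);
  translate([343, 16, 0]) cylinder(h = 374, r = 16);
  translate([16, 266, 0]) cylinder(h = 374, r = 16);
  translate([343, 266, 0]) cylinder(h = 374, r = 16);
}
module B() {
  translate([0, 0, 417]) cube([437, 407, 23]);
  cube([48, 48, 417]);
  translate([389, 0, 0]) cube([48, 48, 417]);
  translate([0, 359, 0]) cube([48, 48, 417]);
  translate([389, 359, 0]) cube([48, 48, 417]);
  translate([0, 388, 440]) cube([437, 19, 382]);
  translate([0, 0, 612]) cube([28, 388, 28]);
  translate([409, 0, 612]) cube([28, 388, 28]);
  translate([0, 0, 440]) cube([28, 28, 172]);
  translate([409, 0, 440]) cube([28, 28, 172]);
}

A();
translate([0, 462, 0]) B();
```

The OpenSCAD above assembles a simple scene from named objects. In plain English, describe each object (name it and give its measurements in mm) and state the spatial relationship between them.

A is a four-legged stool. The seat is a 359×282×28 mm slab whose top surface is at z = 402 mm; four round legs, each 32 mm in diameter, run from the floor (z = 0) to the underside of the seat, each leg's axis is inset half a diameter from the nearest pair of seat edges (so the leg's bounding box is flush with the corner).

B is a chair: 437×407 mm seat, 23 mm thick, top at z = 440 mm, on four 48 mm square corner legs flush with the seat edges. A 19 mm thick backrest slab spans the full seat width, extending 382 mm above the seat top, its back face flush with the seat's +y edge. Two armrests of 28×28 mm section run along each side from the seat's front edge to the front of the backrest, top faces 200 mm above the seat top and outer faces flush with the seat's x-edges; a 28×28 mm post under the front of each armrest stands on the seat at the front corner.

The chair is on the floor beside the stool on its +y side.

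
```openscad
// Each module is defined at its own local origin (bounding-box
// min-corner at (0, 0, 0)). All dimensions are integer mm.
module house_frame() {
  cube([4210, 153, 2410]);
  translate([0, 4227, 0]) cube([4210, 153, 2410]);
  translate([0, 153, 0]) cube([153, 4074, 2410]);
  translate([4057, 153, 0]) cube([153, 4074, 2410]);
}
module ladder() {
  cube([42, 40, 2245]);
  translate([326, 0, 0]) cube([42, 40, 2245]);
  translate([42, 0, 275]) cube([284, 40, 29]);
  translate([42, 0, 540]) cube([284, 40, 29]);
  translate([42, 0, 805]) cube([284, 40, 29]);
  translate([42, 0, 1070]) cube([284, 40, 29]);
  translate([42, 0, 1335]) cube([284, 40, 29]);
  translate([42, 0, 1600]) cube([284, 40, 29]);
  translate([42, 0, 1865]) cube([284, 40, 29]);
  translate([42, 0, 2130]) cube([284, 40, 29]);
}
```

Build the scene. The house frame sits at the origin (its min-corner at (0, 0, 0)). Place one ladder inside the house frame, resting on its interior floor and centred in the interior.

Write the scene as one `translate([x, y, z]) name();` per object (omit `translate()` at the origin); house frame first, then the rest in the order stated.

house_frame();
translate([1921, 2170, 0]) ladder();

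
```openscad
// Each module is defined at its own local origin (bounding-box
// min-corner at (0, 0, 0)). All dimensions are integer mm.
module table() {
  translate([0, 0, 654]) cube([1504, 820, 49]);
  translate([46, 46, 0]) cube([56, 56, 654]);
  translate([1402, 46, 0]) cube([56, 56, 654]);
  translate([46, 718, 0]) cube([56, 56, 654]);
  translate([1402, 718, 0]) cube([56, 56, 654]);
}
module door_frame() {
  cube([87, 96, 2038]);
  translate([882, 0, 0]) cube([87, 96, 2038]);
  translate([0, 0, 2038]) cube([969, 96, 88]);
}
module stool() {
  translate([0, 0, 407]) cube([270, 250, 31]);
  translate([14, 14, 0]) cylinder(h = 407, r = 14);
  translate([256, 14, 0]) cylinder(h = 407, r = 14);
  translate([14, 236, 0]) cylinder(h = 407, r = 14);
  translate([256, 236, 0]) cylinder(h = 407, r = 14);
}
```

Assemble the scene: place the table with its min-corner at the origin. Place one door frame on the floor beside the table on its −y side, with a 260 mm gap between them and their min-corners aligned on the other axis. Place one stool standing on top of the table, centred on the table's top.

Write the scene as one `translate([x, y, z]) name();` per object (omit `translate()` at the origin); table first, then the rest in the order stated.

table();
translate([0, -356, 0]) door_frame();
translate([617, 285, 703]) stool();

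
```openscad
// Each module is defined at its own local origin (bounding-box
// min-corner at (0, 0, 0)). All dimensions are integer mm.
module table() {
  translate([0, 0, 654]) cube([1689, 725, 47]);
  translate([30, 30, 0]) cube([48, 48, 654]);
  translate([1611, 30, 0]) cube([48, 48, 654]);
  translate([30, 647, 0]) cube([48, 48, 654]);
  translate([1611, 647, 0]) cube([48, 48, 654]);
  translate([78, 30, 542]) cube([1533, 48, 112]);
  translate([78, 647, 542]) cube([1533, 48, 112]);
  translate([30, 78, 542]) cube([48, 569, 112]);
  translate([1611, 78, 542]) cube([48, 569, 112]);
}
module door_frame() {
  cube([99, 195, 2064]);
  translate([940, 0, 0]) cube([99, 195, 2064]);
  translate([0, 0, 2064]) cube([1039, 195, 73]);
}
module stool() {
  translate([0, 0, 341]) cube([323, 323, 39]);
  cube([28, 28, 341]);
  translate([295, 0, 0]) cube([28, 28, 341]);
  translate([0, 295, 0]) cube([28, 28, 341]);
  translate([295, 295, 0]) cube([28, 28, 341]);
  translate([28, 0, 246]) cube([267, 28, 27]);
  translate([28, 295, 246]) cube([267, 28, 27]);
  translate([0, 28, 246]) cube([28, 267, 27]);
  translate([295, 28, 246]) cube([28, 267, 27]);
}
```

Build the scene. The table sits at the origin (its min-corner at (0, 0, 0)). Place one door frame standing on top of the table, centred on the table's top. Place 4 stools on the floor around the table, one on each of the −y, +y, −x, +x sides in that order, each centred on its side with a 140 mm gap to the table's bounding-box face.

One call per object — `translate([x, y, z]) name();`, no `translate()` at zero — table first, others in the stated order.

table();
translate([325, 265, 701]) door_frame();
translate([683, -463, 0]) stool();
translate([683, 865, 0]) stool();
translate([-463, 201, 0]) stool();
translate([1829, 201, 0]) stool();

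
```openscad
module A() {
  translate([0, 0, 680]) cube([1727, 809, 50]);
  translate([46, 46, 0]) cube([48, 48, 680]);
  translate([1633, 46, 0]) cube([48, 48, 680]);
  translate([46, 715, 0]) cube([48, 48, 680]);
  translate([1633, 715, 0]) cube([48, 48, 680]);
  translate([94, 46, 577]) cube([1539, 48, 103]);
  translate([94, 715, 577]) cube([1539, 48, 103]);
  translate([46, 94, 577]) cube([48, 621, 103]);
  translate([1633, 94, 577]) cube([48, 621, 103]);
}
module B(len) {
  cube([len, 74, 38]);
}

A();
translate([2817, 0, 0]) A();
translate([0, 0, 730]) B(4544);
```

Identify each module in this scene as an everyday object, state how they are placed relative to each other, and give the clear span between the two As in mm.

Second table starts at x = 2817; first ends at x = 1727; clear span = 2817 − 1727 = 1090 mm.

A is a table. B is a beam. A beam spans the tops of two tables. The clear span between the two tables is 1090 mm.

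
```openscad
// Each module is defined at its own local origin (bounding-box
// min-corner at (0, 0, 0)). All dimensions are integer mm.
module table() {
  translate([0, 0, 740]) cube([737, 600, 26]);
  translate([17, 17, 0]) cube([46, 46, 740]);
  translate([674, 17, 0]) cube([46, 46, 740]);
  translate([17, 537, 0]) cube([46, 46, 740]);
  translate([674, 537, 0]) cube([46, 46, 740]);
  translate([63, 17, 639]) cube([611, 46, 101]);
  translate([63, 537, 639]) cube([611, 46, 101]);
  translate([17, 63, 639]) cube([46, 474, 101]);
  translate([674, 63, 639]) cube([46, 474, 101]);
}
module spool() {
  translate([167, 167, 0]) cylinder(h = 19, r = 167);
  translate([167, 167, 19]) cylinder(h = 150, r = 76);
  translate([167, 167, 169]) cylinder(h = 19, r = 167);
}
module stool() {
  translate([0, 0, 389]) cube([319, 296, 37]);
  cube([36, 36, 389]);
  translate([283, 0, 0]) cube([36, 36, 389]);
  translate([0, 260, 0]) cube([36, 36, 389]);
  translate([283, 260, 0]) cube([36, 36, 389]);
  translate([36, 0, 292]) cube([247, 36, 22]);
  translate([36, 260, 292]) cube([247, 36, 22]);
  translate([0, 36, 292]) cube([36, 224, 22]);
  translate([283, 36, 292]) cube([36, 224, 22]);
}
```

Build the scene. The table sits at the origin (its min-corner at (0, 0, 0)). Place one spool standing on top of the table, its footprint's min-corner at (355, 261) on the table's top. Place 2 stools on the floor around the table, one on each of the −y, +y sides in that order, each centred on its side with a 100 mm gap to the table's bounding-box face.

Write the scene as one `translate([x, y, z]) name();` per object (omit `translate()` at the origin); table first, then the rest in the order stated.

table();
translate([355, 261, 766]) spool();
translate([209, -396, 0]) stool();
translate([209, 700, 0]) stool();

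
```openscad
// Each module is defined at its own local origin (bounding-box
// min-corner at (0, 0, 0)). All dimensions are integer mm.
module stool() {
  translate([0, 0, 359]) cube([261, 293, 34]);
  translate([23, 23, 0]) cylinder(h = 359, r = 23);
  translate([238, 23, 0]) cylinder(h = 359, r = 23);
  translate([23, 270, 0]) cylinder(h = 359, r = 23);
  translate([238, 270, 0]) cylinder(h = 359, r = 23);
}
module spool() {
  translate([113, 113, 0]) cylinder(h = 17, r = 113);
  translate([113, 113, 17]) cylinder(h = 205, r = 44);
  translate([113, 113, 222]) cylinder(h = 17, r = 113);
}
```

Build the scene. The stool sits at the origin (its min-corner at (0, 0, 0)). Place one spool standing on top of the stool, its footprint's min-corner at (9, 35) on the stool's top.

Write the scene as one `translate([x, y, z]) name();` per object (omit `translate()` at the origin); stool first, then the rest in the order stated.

stool();
translate([9, 35, 393]) spool();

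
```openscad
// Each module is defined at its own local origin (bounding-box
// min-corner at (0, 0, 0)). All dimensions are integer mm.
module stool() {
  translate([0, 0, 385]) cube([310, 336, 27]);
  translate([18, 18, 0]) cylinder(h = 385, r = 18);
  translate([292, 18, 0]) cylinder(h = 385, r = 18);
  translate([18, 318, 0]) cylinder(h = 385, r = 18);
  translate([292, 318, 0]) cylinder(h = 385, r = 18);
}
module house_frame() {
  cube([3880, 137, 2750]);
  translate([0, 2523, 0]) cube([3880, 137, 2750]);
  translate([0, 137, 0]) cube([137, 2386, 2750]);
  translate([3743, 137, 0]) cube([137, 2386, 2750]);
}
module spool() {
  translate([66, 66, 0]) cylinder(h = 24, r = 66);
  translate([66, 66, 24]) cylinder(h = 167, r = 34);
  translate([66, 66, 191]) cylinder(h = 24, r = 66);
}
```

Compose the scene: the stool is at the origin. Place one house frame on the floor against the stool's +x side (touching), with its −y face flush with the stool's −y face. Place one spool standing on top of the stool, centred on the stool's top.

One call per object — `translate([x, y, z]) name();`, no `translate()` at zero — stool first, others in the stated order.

stool();
translate([310, 0, 0]) house_frame();
translate([89, 102, 412]) spool();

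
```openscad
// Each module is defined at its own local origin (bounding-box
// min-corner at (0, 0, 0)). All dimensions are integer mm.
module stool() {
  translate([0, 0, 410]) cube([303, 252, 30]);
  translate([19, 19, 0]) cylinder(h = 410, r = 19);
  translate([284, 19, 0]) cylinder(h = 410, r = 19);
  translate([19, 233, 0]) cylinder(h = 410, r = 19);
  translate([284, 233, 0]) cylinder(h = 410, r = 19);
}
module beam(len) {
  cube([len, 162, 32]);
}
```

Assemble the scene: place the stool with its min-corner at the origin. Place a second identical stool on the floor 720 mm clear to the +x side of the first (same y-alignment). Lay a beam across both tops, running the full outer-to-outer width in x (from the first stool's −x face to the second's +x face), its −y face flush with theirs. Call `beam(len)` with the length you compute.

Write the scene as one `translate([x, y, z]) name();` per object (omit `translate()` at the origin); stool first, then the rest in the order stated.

stool();
translate([1023, 0, 0]) stool();
translate([0, 0, 440]) beam(1326);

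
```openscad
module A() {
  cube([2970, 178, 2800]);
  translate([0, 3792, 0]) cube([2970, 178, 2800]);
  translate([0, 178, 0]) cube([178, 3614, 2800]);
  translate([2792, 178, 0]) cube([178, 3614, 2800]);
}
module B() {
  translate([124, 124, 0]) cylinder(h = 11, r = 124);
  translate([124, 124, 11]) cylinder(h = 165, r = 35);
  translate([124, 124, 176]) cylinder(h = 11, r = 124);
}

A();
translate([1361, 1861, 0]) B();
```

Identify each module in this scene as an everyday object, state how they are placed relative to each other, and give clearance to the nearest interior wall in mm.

Clearances: x = 1183, y = 1683; minimum 1183 mm.

A is a house frame. B is a spool. The spool sits inside the house frame, centred. The clearance to the nearest interior wall is 1183 mm.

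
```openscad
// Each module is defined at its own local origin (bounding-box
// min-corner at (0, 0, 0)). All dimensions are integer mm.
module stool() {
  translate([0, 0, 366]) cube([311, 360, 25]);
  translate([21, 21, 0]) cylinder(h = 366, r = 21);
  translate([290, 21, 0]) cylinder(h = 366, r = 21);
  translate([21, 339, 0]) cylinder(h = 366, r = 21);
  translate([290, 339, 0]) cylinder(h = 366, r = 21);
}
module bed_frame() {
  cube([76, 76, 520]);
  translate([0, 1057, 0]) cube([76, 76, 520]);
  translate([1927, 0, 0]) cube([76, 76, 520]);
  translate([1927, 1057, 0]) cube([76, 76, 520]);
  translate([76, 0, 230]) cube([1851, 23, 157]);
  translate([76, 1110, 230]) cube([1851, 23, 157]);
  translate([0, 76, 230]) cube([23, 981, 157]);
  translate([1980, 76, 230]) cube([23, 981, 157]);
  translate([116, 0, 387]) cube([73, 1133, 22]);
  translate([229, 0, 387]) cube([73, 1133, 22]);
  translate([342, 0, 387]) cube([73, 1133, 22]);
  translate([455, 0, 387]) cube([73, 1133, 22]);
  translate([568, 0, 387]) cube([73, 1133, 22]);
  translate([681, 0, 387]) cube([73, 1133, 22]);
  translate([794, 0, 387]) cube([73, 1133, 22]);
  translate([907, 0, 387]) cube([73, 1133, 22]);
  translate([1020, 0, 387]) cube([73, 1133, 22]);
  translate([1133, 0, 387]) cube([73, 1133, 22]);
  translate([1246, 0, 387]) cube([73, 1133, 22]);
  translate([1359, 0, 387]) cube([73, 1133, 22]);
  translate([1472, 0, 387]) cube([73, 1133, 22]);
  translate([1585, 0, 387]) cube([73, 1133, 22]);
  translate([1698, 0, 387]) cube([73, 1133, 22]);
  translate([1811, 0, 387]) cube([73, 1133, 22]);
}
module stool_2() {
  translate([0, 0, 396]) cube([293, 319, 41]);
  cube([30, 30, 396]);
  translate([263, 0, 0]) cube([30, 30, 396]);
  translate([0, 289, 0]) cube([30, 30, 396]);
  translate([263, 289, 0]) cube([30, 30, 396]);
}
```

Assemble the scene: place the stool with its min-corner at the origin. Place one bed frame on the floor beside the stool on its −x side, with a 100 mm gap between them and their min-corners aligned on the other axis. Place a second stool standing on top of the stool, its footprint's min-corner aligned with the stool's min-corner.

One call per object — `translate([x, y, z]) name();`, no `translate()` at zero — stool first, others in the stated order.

stool();
translate([-2103, 0, 0]) bed_frame();
translate([0, 0, 391]) stool_2();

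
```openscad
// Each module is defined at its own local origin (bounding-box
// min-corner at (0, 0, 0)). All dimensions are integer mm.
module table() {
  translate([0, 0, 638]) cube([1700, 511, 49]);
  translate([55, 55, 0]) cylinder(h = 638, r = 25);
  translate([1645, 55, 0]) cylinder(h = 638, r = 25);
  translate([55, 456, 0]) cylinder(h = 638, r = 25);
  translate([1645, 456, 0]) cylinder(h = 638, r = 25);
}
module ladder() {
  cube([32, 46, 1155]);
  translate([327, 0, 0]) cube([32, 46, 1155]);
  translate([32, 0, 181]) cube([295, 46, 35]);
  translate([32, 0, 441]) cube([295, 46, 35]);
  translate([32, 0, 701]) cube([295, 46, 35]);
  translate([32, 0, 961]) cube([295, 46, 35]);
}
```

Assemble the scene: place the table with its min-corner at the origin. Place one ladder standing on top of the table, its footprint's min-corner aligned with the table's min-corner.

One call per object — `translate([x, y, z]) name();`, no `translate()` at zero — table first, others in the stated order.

table();
translate([0, 0, 687]) ladder();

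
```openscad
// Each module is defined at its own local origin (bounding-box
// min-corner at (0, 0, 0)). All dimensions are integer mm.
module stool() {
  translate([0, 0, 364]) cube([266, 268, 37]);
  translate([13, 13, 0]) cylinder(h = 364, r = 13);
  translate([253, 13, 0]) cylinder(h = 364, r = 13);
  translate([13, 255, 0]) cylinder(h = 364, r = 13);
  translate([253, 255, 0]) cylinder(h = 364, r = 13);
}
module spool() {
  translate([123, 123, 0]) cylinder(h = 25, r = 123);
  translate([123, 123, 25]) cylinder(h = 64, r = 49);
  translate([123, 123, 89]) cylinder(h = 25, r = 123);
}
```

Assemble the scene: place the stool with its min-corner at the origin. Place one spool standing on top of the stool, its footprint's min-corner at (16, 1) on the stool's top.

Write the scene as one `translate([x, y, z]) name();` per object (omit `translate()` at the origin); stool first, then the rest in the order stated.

stool();
translate([16, 1, 401]) spool();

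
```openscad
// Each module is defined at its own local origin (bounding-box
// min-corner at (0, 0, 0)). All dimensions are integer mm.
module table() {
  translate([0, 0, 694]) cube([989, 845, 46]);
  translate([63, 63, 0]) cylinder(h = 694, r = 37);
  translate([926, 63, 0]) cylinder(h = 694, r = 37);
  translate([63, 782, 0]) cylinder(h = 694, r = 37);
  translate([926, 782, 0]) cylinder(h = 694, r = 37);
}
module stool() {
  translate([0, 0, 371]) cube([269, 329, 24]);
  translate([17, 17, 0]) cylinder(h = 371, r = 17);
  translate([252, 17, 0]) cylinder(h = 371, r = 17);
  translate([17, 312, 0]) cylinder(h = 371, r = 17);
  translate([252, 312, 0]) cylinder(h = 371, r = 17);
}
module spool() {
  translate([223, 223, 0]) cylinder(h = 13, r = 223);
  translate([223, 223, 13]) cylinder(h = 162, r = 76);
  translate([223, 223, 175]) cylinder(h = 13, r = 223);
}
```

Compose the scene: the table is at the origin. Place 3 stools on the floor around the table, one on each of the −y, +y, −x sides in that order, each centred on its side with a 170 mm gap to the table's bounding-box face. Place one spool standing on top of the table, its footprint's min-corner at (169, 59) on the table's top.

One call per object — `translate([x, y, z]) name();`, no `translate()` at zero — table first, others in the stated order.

table();
translate([360, -499, 0]) stool();
translate([360, 1015, 0]) stool();
translate([-439, 258, 0]) stool();
translate([169, 59, 740]) spool();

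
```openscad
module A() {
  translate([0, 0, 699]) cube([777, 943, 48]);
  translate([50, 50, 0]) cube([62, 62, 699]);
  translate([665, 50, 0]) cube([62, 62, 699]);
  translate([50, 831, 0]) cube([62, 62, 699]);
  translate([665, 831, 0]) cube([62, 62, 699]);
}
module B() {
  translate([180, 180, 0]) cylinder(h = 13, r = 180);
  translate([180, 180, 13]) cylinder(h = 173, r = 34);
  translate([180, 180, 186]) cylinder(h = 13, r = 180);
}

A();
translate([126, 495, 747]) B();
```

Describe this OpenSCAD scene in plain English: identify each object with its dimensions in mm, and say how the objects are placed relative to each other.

A is a table with a 777×943 mm rectangular top, 48 mm thick, top surface at z = 747 mm, supported by four 62×62 mm square legs, each inset 50 mm from the nearest pair of top edges, running from the floor.

B is a spool: two coaxial disc flanges of radius 180 mm and thickness 13 mm, joined by a core cylinder of radius 34 mm and height 173 mm. The lower flange rests on z = 0 and the three cylinders share a vertical axis.

The spool is on top of the table.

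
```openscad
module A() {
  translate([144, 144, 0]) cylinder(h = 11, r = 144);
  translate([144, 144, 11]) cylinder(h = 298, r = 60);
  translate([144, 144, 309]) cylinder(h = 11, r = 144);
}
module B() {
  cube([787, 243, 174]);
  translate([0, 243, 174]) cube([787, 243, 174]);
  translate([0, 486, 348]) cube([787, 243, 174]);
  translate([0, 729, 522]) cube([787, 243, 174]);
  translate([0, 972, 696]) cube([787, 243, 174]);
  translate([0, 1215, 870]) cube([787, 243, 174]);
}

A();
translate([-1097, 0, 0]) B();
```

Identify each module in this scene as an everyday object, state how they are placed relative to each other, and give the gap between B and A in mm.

The staircase's nearest face is 310 mm from the spool's −x face.

A is a spool. B is a staircase. The staircase is on the floor beside the spool on its −x side. The gap between the staircase and the spool is 310 mm.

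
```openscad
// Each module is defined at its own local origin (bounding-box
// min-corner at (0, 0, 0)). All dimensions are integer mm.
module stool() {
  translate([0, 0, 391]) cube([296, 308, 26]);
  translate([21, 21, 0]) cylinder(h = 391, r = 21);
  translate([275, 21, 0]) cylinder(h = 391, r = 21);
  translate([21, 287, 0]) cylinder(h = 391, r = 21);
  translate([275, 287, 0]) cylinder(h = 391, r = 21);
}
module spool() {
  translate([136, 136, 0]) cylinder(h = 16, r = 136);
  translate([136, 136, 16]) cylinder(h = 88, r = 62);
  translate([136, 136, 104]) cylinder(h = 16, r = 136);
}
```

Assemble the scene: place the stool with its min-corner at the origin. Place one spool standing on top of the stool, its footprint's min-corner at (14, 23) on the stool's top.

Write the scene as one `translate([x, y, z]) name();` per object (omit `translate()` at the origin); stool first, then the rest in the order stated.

stool();
translate([14, 23, 417]) spool();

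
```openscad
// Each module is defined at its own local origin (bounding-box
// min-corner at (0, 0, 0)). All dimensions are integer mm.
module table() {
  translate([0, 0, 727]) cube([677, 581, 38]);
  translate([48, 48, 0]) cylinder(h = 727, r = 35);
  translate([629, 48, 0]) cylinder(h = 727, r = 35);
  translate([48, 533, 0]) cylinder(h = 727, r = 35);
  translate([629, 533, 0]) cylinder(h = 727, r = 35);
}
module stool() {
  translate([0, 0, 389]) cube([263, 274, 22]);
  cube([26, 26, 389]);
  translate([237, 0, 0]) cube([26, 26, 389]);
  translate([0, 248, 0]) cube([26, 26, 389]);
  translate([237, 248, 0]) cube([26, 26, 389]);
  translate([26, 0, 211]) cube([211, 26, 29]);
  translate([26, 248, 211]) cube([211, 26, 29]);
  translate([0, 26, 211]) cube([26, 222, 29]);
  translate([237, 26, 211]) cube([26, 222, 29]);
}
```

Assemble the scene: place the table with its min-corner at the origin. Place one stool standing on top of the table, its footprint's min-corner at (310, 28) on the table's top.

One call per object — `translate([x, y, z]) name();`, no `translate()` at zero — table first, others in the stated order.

table();
translate([310, 28, 765]) stool();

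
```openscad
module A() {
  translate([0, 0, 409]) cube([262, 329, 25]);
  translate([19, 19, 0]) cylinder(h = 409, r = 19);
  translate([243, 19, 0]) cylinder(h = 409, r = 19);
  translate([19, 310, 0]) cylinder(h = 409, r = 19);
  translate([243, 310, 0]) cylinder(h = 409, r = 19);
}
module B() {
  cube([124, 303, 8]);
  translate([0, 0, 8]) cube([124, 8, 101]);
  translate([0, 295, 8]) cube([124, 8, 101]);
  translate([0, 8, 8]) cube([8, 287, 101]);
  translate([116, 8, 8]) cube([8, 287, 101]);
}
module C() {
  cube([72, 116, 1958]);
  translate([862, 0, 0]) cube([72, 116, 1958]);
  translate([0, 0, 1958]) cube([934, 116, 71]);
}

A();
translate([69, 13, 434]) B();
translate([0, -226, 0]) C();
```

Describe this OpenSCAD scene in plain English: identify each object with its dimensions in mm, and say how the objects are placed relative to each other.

A is a four-legged stool. The seat is a 262×329×25 mm slab whose top surface is at z = 434 mm; four round legs, each 38 mm in diameter, run from the floor (z = 0) to the underside of the seat, each leg's axis is inset half a diameter from the nearest pair of seat edges (so the leg's bounding box is flush with the corner).

B is an open storage box with external size 124×303×109 mm and wall thickness 8 mm (the base is also 8 mm thick). The base covers the whole footprint; the four walls stand on the base, with the y-facing walls full-width and the x-facing walls fitting between their inner faces.

C is a rectangular door frame: two vertical jambs of 72×116 mm section, 1958 mm tall, with a clear opening 790 mm wide between their inner faces. A header 71 mm tall and 116 mm deep lies on top of the jambs and spans the full outside width.

The open box is on top of the stool, centred. The door frame is on the floor beside the stool on its −y side.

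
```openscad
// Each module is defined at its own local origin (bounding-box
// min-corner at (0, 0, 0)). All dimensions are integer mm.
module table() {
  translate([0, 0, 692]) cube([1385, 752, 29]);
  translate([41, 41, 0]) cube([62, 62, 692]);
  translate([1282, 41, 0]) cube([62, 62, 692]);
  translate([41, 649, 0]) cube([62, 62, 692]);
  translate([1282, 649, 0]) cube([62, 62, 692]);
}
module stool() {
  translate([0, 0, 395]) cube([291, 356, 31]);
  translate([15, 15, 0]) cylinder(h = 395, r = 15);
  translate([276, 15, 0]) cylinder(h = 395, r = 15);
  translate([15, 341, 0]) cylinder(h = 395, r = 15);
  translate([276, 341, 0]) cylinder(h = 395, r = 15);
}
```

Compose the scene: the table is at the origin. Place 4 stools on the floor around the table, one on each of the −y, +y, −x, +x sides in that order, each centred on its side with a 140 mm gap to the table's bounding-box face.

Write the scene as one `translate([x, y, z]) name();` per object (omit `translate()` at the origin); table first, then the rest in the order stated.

table();
translate([547, -496, 0]) stool();
translate([547, 892, 0]) stool();
translate([-431, 198, 0]) stool();
translate([1525, 198, 0]) stool();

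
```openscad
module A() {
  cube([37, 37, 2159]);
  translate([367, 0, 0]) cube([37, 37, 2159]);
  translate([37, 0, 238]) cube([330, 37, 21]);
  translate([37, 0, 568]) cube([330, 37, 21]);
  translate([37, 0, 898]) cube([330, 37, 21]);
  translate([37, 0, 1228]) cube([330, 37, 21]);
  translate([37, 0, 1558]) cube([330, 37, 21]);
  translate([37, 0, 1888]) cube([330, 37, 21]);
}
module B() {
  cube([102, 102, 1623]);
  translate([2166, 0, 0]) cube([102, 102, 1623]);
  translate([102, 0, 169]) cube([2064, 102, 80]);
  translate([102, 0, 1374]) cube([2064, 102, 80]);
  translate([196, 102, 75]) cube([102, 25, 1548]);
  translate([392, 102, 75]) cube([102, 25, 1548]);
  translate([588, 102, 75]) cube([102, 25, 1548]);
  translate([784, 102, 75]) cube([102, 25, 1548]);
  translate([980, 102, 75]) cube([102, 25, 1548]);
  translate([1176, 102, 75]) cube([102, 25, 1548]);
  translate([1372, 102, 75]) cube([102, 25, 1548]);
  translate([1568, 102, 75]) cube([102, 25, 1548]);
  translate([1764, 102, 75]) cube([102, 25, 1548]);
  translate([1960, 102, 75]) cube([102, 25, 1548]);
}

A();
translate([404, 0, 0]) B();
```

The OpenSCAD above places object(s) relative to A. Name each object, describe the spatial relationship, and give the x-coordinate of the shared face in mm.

A is a ladder. B is a fence section. The fence section is against the ladder's +x side, with their −y faces flush. The x-coordinate of the shared face is 404 mm.

The ladder's +x face and the fence section's −x face are both at x = 404 mm.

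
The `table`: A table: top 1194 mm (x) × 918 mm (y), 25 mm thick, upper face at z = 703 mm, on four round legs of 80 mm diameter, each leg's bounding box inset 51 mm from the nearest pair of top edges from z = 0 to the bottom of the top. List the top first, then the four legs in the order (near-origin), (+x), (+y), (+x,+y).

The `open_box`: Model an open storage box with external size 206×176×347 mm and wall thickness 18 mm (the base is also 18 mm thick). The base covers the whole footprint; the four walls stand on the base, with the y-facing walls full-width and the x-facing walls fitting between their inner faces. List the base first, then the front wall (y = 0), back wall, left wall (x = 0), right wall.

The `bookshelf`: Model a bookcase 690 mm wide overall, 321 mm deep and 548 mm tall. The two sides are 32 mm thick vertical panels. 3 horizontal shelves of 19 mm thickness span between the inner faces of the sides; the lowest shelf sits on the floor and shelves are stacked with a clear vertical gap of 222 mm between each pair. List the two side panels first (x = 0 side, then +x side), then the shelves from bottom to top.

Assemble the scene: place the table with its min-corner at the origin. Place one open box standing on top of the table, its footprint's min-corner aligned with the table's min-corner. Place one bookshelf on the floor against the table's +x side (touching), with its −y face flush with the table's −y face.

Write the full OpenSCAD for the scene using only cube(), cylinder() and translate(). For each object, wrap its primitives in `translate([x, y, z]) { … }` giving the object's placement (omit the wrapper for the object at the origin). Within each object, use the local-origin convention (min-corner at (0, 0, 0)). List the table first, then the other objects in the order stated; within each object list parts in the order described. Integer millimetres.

translate([0, 0, 678]) cube([1194, 918, 25]);
translate([91, 91, 0]) cylinder(h = 678, r = 40);
translate([1103, 91, 0]) cylinder(h = 678, r = 40);
translate([91, 827, 0]) cylinder(h = 678, r = 40);
translate([1103, 827, 0]) cylinder(h = 678, r = 40);
translate([0, 0, 703]) {
  cube([206, 176, 18]);
  translate([0, 0, 18]) cube([206, 18, 329]);
  translate([0, 158, 18]) cube([206, 18, 329]);
  translate([0, 18, 18]) cube([18, 140, 329]);
  translate([188, 18, 18]) cube([18, 140, 329]);
}
translate([1194, 0, 0]) {
  cube([32, 321, 548]);
  translate([658, 0, 0]) cube([32, 321, 548]);
  translate([32, 0, 0]) cube([626, 321, 19]);
  translate([32, 0, 241]) cube([626, 321, 19]);
  translate([32, 0, 482]) cube([626, 321, 19]);
}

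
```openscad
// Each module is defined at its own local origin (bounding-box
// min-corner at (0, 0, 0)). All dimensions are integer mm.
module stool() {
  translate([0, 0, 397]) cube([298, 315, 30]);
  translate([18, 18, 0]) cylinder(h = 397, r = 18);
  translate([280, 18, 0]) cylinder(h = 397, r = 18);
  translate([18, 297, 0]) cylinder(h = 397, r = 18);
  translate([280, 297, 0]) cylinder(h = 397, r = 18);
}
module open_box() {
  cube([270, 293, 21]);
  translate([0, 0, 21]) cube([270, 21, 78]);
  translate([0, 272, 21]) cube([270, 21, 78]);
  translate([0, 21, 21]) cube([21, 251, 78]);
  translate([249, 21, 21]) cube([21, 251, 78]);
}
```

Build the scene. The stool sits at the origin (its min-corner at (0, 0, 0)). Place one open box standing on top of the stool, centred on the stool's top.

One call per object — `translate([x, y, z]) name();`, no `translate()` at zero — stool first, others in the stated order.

stool();
translate([14, 11, 427]) open_box();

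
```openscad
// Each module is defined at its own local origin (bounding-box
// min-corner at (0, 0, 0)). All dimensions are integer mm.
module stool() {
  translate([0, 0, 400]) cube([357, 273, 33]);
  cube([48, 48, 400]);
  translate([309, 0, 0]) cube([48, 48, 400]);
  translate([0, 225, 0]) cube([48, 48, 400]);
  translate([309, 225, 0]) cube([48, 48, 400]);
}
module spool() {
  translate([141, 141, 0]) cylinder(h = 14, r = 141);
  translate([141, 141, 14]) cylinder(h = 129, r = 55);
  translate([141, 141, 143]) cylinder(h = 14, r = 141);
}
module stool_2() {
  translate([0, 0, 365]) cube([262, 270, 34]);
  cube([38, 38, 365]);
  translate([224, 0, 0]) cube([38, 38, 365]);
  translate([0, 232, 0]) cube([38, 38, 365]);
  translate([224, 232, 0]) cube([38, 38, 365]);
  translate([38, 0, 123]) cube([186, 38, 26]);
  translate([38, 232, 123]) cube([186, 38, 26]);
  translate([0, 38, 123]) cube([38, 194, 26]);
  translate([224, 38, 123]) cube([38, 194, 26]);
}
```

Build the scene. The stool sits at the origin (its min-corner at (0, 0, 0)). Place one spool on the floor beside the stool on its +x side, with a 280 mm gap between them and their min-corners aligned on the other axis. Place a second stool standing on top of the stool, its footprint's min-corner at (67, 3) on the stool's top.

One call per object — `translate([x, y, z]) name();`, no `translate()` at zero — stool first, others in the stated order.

stool();
translate([637, 0, 0]) spool();
translate([67, 3, 433]) stool_2();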